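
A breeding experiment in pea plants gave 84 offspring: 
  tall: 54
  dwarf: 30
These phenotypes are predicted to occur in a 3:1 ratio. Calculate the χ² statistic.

Expected counts for N = 84 under a 3:1 ratio (total parts = 4):
  tall: 84 × 3/4 = 63
  dwarf: 84 × 1/4 = 21
χ² = Σ (O − E)² / E
  tall: (54 − 63)² / 63 = 1.2857
  dwarf: (30 − 21)² / 21 = 3.8571
χ² = 1.2857 + 3.8571 = 5.1428 ≈ 5.143

5.143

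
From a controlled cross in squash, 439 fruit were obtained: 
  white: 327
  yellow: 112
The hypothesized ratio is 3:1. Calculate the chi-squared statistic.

0.062

Expected counts for N = 439 under a 3:1 ratio (total parts = 4):
  white: 439 × 3/4 = 329.25
  yellow: 439 × 1/4 = 109.75
χ² = Σ (O − E)² / E
  white: (327 − 329.25)² / 329.25 = 0.0154
  yellow: (112 − 109.75)² / 109.75 = 0.0461
χ² = 0.0154 + 0.0461 = 0.0615 ≈ 0.062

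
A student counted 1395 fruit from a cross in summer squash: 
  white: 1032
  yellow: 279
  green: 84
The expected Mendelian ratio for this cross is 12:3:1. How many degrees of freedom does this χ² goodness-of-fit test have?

A goodness-of-fit test with 3 phenotype classes has df = 3 − 1 = 2.

2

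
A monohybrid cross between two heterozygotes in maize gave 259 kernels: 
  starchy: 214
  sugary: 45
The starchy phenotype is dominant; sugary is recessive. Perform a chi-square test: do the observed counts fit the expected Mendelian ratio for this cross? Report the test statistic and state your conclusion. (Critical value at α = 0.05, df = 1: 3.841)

For a monohybrid cross between heterozygotes with complete dominance, the expected phenotypic ratio is 3:1.
Under the 3:1 hypothesis (Σ ratio = 4, N = 259):
  starchy: 259 × 3/4 = 194.25
  sugary: 259 × 1/4 = 64.75
χ² = Σ (O − E)² / E
  starchy: (214 − 194.25)² / 194.25 = 2.0080
  sugary: (45 − 64.75)² / 64.75 = 6.0241
χ² = 2.0080 + 6.0241 = 8.0321 ≈ 8.032
Degrees of freedom = 2 − 1 = 1; critical value at α = 0.05 is 3.841.
Since 8.032 > 3.841, we reject the null hypothesis — the data do not fit the 3:1 ratio.

8.032; not consistent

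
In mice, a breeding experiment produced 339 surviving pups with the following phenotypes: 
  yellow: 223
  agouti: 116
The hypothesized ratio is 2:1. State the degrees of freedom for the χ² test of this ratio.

A goodness-of-fit test with 2 phenotype classes has df = 2 − 1 = 1.

1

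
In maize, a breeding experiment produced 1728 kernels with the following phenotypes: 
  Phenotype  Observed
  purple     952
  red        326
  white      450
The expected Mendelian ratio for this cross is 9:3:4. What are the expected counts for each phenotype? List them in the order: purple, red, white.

972, 324, 432

Total ratio parts = 16. Expected numbers out of 1728:
  purple: 1728 × 9/16 = 972
  red: 1728 × 3/16 = 324
  white: 1728 × 4/16 = 432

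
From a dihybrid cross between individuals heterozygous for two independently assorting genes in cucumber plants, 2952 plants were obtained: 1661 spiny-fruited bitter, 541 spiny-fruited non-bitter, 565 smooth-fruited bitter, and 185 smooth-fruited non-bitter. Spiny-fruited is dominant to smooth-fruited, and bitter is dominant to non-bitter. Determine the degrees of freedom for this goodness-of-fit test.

A dihybrid F₂ with independent assortment and complete dominance at both loci gives a 9:3:3:1 phenotypic ratio.
A goodness-of-fit test with 4 phenotype classes has df = 4 − 1 = 3.

3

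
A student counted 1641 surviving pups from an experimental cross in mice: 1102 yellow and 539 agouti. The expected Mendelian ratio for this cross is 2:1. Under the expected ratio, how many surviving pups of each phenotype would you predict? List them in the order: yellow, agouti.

1094, 547

Under the 2:1 hypothesis (Σ ratio = 3, N = 1641):
  yellow: 1641 × 2/3 = 1094
  agouti: 1641 × 1/3 = 547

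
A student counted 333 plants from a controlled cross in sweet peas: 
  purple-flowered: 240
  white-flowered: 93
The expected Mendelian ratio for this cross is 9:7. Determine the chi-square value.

Under the 9:7 hypothesis (Σ ratio = 16, N = 333):
  purple-flowered: 333 × 9/16 = 187.3125
  white-flowered: 333 × 7/16 = 145.6875
χ² = Σ (O − E)² / E
  purple-flowered: (240 − 187.3125)² / 187.3125 = 14.8200
  white-flowered: (93 − 145.6875)² / 145.6875 = 19.0543
χ² = 14.8200 + 19.0543 = 33.8743 ≈ 33.874

33.874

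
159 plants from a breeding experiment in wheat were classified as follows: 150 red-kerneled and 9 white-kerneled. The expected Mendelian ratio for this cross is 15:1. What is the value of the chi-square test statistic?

0.094

The 15:1 ratio has 16 parts, so with N = 159 the expected counts are:
  red-kerneled: 159 × 15/16 = 149.0625
  white-kerneled: 159 × 1/16 = 9.9375
χ² = Σ (O − E)² / E
  red-kerneled: (150 − 149.0625)² / 149.0625 = 0.0059
  white-kerneled: (9 − 9.9375)² / 9.9375 = 0.0884
χ² = 0.0059 + 0.0884 = 0.0943 ≈ 0.094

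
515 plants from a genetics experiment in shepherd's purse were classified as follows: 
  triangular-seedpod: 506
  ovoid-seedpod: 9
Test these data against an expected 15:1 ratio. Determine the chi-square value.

17.818

Total ratio parts = 16. Expected numbers out of 515:
  triangular-seedpod: 515 × 15/16 = 482.8125
  ovoid-seedpod: 515 × 1/16 = 32.1875
χ² = Σ (O − E)² / E
  triangular-seedpod: (506 − 482.8125)² / 482.8125 = 1.1136
  ovoid-seedpod: (9 − 32.1875)² / 32.1875 = 16.7040
χ² = 1.1136 + 16.7040 = 17.8176 ≈ 17.818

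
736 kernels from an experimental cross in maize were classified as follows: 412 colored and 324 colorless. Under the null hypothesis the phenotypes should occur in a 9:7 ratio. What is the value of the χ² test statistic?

The 9:7 ratio has 16 parts, so with N = 736 the expected counts are:
  colored: 736 × 9/16 = 414
  colorless: 736 × 7/16 = 322
χ² = Σ (O − E)² / E
  colored: (412 − 414)² / 414 = 0.0097
  colorless: (324 − 322)² / 322 = 0.0124
χ² = 0.0097 + 0.0124 = 0.0221 ≈ 0.022

0.022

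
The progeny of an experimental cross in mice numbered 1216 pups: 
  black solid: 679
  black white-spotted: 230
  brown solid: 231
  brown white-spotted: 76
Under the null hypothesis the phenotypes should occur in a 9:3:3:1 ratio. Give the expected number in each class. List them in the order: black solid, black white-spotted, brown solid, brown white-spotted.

Total ratio parts = 16. Expected numbers out of 1216:
  black solid: 1216 × 9/16 = 684
  black white-spotted: 1216 × 3/16 = 228
  brown solid: 1216 × 3/16 = 228
  brown white-spotted: 1216 × 1/16 = 76

684, 228, 228, 76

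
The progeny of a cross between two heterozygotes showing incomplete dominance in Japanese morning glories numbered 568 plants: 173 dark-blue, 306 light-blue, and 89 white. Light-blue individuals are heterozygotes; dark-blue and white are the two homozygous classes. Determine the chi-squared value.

28.254

With incomplete dominance, a heterozygote × heterozygote cross gives a 1:2:1 phenotypic ratio.
Under the 1:2:1 hypothesis (Σ ratio = 4, N = 568):
  dark-blue: 568 × 1/4 = 142
  light-blue: 568 × 2/4 = 284
  white: 568 × 1/4 = 142
χ² = Σ (O − E)² / E
  dark-blue: (173 − 142)² / 142 = 6.7676
  light-blue: (306 − 284)² / 284 = 1.7042
  white: (89 − 142)² / 142 = 19.7817
χ² = 6.7676 + 1.7042 + 19.7817 = 28.2535 ≈ 28.254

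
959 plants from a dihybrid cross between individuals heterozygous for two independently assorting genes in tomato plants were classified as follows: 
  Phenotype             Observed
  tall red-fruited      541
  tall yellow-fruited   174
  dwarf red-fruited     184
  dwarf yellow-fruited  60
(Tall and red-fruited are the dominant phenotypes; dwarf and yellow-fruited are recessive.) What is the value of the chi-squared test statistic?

0.290

A dihybrid F₂ with independent assortment and complete dominance at both loci gives a 9:3:3:1 phenotypic ratio.
Under the 9:3:3:1 hypothesis (Σ ratio = 16, N = 959):
  tall red-fruited: 959 × 9/16 = 539.4375
  tall yellow-fruited: 959 × 3/16 = 179.8125
  dwarf red-fruited: 959 × 3/16 = 179.8125
  dwarf yellow-fruited: 959 × 1/16 = 59.9375
χ² = Σ (O − E)² / E
  tall red-fruited: (541 − 539.4375)² / 539.4375 = 0.0045
  tall yellow-fruited: (174 − 179.8125)² / 179.8125 = 0.1879
  dwarf red-fruited: (184 − 179.8125)² / 179.8125 = 0.0975
  dwarf yellow-fruited: (60 − 59.9375)² / 59.9375 = 0.0001
χ² = 0.0045 + 0.1879 + 0.0975 + 0.0001 = 0.290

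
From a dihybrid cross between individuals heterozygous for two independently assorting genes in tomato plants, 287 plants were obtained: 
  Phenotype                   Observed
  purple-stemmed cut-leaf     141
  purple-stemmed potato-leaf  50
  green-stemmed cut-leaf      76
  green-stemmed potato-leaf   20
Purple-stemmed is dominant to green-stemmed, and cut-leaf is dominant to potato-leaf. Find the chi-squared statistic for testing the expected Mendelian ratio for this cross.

A dihybrid F₂ with independent assortment and complete dominance at both loci gives a 9:3:3:1 phenotypic ratio.
Under the 9:3:3:1 hypothesis (Σ ratio = 16, N = 287):
  purple-stemmed cut-leaf: 287 × 9/16 = 161.4375
  purple-stemmed potato-leaf: 287 × 3/16 = 53.8125
  green-stemmed cut-leaf: 287 × 3/16 = 53.8125
  green-stemmed potato-leaf: 287 × 1/16 = 17.9375
χ² = Σ (O − E)² / E
  purple-stemmed cut-leaf: (141 − 161.4375)² / 161.4375 = 2.5873
  purple-stemmed potato-leaf: (50 − 53.8125)² / 53.8125 = 0.2701
  green-stemmed cut-leaf: (76 − 53.8125)² / 53.8125 = 9.1482
  green-stemmed potato-leaf: (20 − 17.9375)² / 17.9375 = 0.2372
χ² = 2.5873 + 0.2701 + 9.1482 + 0.2372 = 12.2428 ≈ 12.243

12.243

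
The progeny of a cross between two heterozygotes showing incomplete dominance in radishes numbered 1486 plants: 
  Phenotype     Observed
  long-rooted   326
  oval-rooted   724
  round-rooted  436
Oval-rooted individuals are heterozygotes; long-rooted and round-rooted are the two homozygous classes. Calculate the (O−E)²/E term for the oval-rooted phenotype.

0.486

With incomplete dominance, a heterozygote × heterozygote cross gives a 1:2:1 phenotypic ratio.
The 1:2:1 ratio has 4 parts, so with N = 1486 the expected counts are:
  long-rooted: 1486 × 1/4 = 371.5
  oval-rooted: 1486 × 2/4 = 743
  round-rooted: 1486 × 1/4 = 371.5
Contribution of oval-rooted: (724 − 743)² / 743 = 0.4859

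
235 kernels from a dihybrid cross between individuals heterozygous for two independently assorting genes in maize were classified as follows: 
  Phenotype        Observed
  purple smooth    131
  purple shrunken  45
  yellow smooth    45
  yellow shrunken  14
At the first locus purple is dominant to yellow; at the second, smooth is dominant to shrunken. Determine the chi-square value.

A dihybrid F₂ with independent assortment and complete dominance at both loci gives a 9:3:3:1 phenotypic ratio.
Expected counts for N = 235 under a 9:3:3:1 ratio (total parts = 16):
  purple smooth: 235 × 9/16 = 132.1875
  purple shrunken: 235 × 3/16 = 44.0625
  yellow smooth: 235 × 3/16 = 44.0625
  yellow shrunken: 235 × 1/16 = 14.6875
χ² = Σ (O − E)² / E
  purple smooth: (131 − 132.1875)² / 132.1875 = 0.0107
  purple shrunken: (45 − 44.0625)² / 44.0625 = 0.0199
  yellow smooth: (45 − 44.0625)² / 44.0625 = 0.0199
  yellow shrunken: (14 − 14.6875)² / 14.6875 = 0.0322
χ² = 0.0107 + 0.0199 + 0.0199 + 0.0322 = 0.0827 ≈ 0.083

0.083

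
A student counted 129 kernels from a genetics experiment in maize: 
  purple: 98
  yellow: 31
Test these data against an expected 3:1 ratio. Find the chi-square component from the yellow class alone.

0.048

The 3:1 ratio has 4 parts, so with N = 129 the expected counts are:
  purple: 129 × 3/4 = 96.75
  yellow: 129 × 1/4 = 32.25
Contribution of yellow: (31 − 32.25)² / 32.25 = 0.0484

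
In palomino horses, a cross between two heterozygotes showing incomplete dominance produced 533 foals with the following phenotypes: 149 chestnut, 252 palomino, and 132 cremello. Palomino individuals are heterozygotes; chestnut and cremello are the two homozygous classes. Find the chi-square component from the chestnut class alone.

1.862

With incomplete dominance, a heterozygote × heterozygote cross gives a 1:2:1 phenotypic ratio.
The 1:2:1 ratio has 4 parts, so with N = 533 the expected counts are:
  chestnut: 533 × 1/4 = 133.25
  palomino: 533 × 2/4 = 266.5
  cremello: 533 × 1/4 = 133.25
Contribution of chestnut: (149 − 133.25)² / 133.25 = 1.8616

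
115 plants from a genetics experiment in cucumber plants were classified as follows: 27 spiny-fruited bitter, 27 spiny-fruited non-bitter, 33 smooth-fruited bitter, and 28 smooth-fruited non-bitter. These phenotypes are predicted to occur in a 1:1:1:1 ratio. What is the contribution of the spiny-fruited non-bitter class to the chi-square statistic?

Total ratio parts = 4. Expected numbers out of 115:
  spiny-fruited bitter: 115 × 1/4 = 28.75
  spiny-fruited non-bitter: 115 × 1/4 = 28.75
  smooth-fruited bitter: 115 × 1/4 = 28.75
  smooth-fruited non-bitter: 115 × 1/4 = 28.75
Contribution of spiny-fruited non-bitter: (27 − 28.75)² / 28.75 = 0.1065

0.107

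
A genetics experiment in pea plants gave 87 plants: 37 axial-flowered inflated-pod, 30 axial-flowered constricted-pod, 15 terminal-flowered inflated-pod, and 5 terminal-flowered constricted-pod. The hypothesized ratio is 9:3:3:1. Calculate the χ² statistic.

Expected counts for N = 87 under a 9:3:3:1 ratio (total parts = 16):
  axial-flowered inflated-pod: 87 × 9/16 = 48.9375
  axial-flowered constricted-pod: 87 × 3/16 = 16.3125
  terminal-flowered inflated-pod: 87 × 3/16 = 16.3125
  terminal-flowered constricted-pod: 87 × 1/16 = 5.4375
χ² = Σ (O − E)² / E
  axial-flowered inflated-pod: (37 − 48.9375)² / 48.9375 = 2.9120
  axial-flowered constricted-pod: (30 − 16.3125)² / 16.3125 = 11.4849
  terminal-flowered inflated-pod: (15 − 16.3125)² / 16.3125 = 0.1056
  terminal-flowered constricted-pod: (5 − 5.4375)² / 5.4375 = 0.0352
χ² = 2.9120 + 11.4849 + 0.1056 + 0.0352 = 14.5377 ≈ 14.538

14.538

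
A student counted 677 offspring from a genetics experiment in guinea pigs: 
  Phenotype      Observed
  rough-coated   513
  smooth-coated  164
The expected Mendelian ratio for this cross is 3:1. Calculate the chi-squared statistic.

0.217

Under the 3:1 hypothesis (Σ ratio = 4, N = 677):
  rough-coated: 677 × 3/4 = 507.75
  smooth-coated: 677 × 1/4 = 169.25
χ² = Σ (O − E)² / E
  rough-coated: (513 − 507.75)² / 507.75 = 0.0543
  smooth-coated: (164 − 169.25)² / 169.25 = 0.1629
χ² = 0.0543 + 0.1629 = 0.2172 ≈ 0.217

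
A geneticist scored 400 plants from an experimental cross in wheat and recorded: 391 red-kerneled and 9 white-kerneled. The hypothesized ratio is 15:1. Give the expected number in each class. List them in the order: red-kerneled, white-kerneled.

375, 25

Expected counts for N = 400 under a 15:1 ratio (total parts = 16):
  red-kerneled: 400 × 15/16 = 375
  white-kerneled: 400 × 1/16 = 25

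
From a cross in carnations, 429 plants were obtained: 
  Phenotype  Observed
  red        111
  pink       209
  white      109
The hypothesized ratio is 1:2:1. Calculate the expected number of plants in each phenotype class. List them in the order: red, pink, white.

Expected counts for N = 429 under a 1:2:1 ratio (total parts = 4):
  red: 429 × 1/4 = 107.25
  pink: 429 × 2/4 = 214.5
  white: 429 × 1/4 = 107.25

107.25, 214.5, 107.25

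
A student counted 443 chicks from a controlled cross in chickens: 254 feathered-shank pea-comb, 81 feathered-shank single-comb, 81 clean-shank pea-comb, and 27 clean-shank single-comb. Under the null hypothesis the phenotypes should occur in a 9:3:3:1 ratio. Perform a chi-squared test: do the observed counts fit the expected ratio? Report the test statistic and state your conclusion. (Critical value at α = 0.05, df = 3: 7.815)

0.212; consistent

Expected counts for N = 443 under a 9:3:3:1 ratio (total parts = 16):
  feathered-shank pea-comb: 443 × 9/16 = 249.1875
  feathered-shank single-comb: 443 × 3/16 = 83.0625
  clean-shank pea-comb: 443 × 3/16 = 83.0625
  clean-shank single-comb: 443 × 1/16 = 27.6875
χ² = Σ (O − E)² / E
  feathered-shank pea-comb: (254 − 249.1875)² / 249.1875 = 0.0929
  feathered-shank single-comb: (81 − 83.0625)² / 83.0625 = 0.0512
  clean-shank pea-comb: (81 − 83.0625)² / 83.0625 = 0.0512
  clean-shank single-comb: (27 − 27.6875)² / 27.6875 = 0.0171
χ² = 0.0929 + 0.0512 + 0.0512 + 0.0171 = 0.2124 ≈ 0.212
Degrees of freedom = 4 − 1 = 3; critical value at α = 0.05 is 7.815.
Since 0.212 < 7.815, we fail to reject the null hypothesis — the data are consistent with the 9:3:3:1 ratio.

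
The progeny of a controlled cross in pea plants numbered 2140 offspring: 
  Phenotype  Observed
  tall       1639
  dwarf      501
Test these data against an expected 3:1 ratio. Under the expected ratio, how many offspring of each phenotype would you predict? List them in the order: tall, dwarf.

Total ratio parts = 4. Expected numbers out of 2140:
  tall: 2140 × 3/4 = 1605
  dwarf: 2140 × 1/4 = 535

1605, 535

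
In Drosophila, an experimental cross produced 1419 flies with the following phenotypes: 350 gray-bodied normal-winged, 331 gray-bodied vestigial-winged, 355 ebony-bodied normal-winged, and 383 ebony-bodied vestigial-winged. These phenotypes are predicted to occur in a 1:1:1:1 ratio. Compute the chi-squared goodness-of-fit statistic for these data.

3.903

Total ratio parts = 4. Expected numbers out of 1419:
  gray-bodied normal-winged: 1419 × 1/4 = 354.75
  gray-bodied vestigial-winged: 1419 × 1/4 = 354.75
  ebony-bodied normal-winged: 1419 × 1/4 = 354.75
  ebony-bodied vestigial-winged: 1419 × 1/4 = 354.75
χ² = Σ (O − E)² / E
  gray-bodied normal-winged: (350 − 354.75)² / 354.75 = 0.0636
  gray-bodied vestigial-winged: (331 − 354.75)² / 354.75 = 1.5900
  ebony-bodied normal-winged: (355 − 354.75)² / 354.75 = 0.0002
  ebony-bodied vestigial-winged: (383 − 354.75)² / 354.75 = 2.2496
χ² = 0.0636 + 1.5900 + 0.0002 + 2.2496 = 3.9034 ≈ 3.903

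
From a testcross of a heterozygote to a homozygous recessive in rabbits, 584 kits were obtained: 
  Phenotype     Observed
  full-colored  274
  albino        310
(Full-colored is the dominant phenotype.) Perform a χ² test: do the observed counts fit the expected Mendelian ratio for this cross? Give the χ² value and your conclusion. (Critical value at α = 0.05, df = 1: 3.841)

A testcross of a heterozygote (Aa × aa) gives a 1:1 phenotypic ratio.
Under the 1:1 hypothesis (Σ ratio = 2, N = 584):
  full-colored: 584 × 1/2 = 292
  albino: 584 × 1/2 = 292
χ² = Σ (O − E)² / E
  full-colored: (274 − 292)² / 292 = 1.1096
  albino: (310 − 292)² / 292 = 1.1096
χ² = 1.1096 + 1.1096 = 2.2192 ≈ 2.219
Degrees of freedom = 2 − 1 = 1; critical value at α = 0.05 is 3.841.
Since 2.219 < 3.841, we fail to reject the null hypothesis — the data are consistent with the 1:1 ratio.

2.219; consistent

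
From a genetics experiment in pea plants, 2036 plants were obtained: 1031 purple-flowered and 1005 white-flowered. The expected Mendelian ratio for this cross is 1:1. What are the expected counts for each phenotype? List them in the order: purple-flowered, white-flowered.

Under the 1:1 hypothesis (Σ ratio = 2, N = 2036):
  purple-flowered: 2036 × 1/2 = 1018
  white-flowered: 2036 × 1/2 = 1018

1018, 1018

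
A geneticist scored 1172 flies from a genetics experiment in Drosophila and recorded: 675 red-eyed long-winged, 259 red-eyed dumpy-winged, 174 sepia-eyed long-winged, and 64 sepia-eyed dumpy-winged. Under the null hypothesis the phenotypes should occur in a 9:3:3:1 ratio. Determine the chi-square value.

The 9:3:3:1 ratio has 16 parts, so with N = 1172 the expected counts are:
  red-eyed long-winged: 1172 × 9/16 = 659.25
  red-eyed dumpy-winged: 1172 × 3/16 = 219.75
  sepia-eyed long-winged: 1172 × 3/16 = 219.75
  sepia-eyed dumpy-winged: 1172 × 1/16 = 73.25
χ² = Σ (O − E)² / E
  red-eyed long-winged: (675 − 659.25)² / 659.25 = 0.3763
  red-eyed dumpy-winged: (259 − 219.75)² / 219.75 = 7.0105
  sepia-eyed long-winged: (174 − 219.75)² / 219.75 = 9.5247
  sepia-eyed dumpy-winged: (64 − 73.25)² / 73.25 = 1.1681
χ² = 0.3763 + 7.0105 + 9.5247 + 1.1681 = 18.0796 ≈ 18.080

18.080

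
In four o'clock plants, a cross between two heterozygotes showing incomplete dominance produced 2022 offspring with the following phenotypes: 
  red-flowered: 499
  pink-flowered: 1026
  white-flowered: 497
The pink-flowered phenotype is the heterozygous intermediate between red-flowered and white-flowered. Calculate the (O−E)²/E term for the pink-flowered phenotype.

0.223

With incomplete dominance, a heterozygote × heterozygote cross gives a 1:2:1 phenotypic ratio.
Total ratio parts = 4. Expected numbers out of 2022:
  red-flowered: 2022 × 1/4 = 505.5
  pink-flowered: 2022 × 2/4 = 1011
  white-flowered: 2022 × 1/4 = 505.5
Contribution of pink-flowered: (1026 − 1011)² / 1011 = 0.2226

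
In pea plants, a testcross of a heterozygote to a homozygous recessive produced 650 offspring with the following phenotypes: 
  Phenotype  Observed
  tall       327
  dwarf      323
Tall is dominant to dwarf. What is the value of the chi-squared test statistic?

A testcross of a heterozygote (Aa × aa) gives a 1:1 phenotypic ratio.
Expected counts for N = 650 under a 1:1 ratio (total parts = 2):
  tall: 650 × 1/2 = 325
  dwarf: 650 × 1/2 = 325
χ² = Σ (O − E)² / E
  tall: (327 − 325)² / 325 = 0.0123
  dwarf: (323 − 325)² / 325 = 0.0123
χ² = 0.0123 + 0.0123 = 0.0246 ≈ 0.025

0.025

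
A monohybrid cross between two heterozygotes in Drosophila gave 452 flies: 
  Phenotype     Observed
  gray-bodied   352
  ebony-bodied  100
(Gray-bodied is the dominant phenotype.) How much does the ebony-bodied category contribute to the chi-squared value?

For a monohybrid cross between heterozygotes with complete dominance, the expected phenotypic ratio is 3:1.
The 3:1 ratio has 4 parts, so with N = 452 the expected counts are:
  gray-bodied: 452 × 3/4 = 339
  ebony-bodied: 452 × 1/4 = 113
Contribution of ebony-bodied: (100 − 113)² / 113 = 1.4956

1.496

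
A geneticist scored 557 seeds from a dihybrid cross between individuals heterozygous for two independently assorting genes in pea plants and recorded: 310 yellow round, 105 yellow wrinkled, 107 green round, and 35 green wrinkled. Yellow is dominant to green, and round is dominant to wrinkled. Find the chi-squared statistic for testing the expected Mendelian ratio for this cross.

0.102

A dihybrid F₂ with independent assortment and complete dominance at both loci gives a 9:3:3:1 phenotypic ratio.
Under the 9:3:3:1 hypothesis (Σ ratio = 16, N = 557):
  yellow round: 557 × 9/16 = 313.3125
  yellow wrinkled: 557 × 3/16 = 104.4375
  green round: 557 × 3/16 = 104.4375
  green wrinkled: 557 × 1/16 = 34.8125
χ² = Σ (O − E)² / E
  yellow round: (310 − 313.3125)² / 313.3125 = 0.0350
  yellow wrinkled: (105 − 104.4375)² / 104.4375 = 0.0030
  green round: (107 − 104.4375)² / 104.4375 = 0.0629
  green wrinkled: (35 − 34.8125)² / 34.8125 = 0.0010
χ² = 0.0350 + 0.0030 + 0.0629 + 0.0010 = 0.1019 ≈ 0.102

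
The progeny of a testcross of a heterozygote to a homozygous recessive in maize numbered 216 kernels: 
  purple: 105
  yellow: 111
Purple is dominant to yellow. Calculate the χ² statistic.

A testcross of a heterozygote (Aa × aa) gives a 1:1 phenotypic ratio.
Total ratio parts = 2. Expected numbers out of 216:
  purple: 216 × 1/2 = 108
  yellow: 216 × 1/2 = 108
χ² = Σ (O − E)² / E
  purple: (105 − 108)² / 108 = 0.0833
  yellow: (111 − 108)² / 108 = 0.0833
χ² = 0.0833 + 0.0833 = 0.1666 ≈ 0.167

0.167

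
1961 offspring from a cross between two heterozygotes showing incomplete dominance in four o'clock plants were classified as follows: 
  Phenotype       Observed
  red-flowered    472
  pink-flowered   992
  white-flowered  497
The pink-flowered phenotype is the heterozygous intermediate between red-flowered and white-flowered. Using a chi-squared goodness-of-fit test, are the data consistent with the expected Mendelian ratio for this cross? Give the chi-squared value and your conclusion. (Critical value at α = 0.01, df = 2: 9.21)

With incomplete dominance, a heterozygote × heterozygote cross gives a 1:2:1 phenotypic ratio.
Under the 1:2:1 hypothesis (Σ ratio = 4, N = 1961):
  red-flowered: 1961 × 1/4 = 490.25
  pink-flowered: 1961 × 2/4 = 980.5
  white-flowered: 1961 × 1/4 = 490.25
χ² = Σ (O − E)² / E
  red-flowered: (472 − 490.25)² / 490.25 = 0.6794
  pink-flowered: (992 − 980.5)² / 980.5 = 0.1349
  white-flowered: (497 − 490.25)² / 490.25 = 0.0929
χ² = 0.6794 + 0.1349 + 0.0929 = 0.9072 ≈ 0.907
Degrees of freedom = 3 − 1 = 2; critical value at α = 0.01 is 9.21.
Since 0.907 < 9.21, we fail to reject the null hypothesis — the data are consistent with the 1:2:1 ratio.

0.907; consistent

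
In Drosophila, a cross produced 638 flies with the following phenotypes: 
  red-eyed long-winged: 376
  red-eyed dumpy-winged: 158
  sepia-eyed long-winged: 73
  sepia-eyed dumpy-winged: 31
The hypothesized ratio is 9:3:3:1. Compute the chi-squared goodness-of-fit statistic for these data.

33.276

The 9:3:3:1 ratio has 16 parts, so with N = 638 the expected counts are:
  red-eyed long-winged: 638 × 9/16 = 358.875
  red-eyed dumpy-winged: 638 × 3/16 = 119.625
  sepia-eyed long-winged: 638 × 3/16 = 119.625
  sepia-eyed dumpy-winged: 638 × 1/16 = 39.875
χ² = Σ (O − E)² / E
  red-eyed long-winged: (376 − 358.875)² / 358.875 = 0.8172
  red-eyed dumpy-winged: (158 − 119.625)² / 119.625 = 12.3105
  sepia-eyed long-winged: (73 − 119.625)² / 119.625 = 18.1725
  sepia-eyed dumpy-winged: (31 − 39.875)² / 39.875 = 1.9753
χ² = 0.8172 + 12.3105 + 18.1725 + 1.9753 = 33.2755 ≈ 33.276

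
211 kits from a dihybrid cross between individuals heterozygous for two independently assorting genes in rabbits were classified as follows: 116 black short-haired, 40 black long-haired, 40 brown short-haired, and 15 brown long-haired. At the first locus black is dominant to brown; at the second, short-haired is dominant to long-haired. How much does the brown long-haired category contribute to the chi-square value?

A dihybrid F₂ with independent assortment and complete dominance at both loci gives a 9:3:3:1 phenotypic ratio.
Under the 9:3:3:1 hypothesis (Σ ratio = 16, N = 211):
  black short-haired: 211 × 9/16 = 118.6875
  black long-haired: 211 × 3/16 = 39.5625
  brown short-haired: 211 × 3/16 = 39.5625
  brown long-haired: 211 × 1/16 = 13.1875
Contribution of brown long-haired: (15 − 13.1875)² / 13.1875 = 0.2491

0.249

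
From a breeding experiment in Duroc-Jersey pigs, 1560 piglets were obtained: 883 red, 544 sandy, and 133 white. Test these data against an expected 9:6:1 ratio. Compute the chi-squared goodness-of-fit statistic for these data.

15.834

Under the 9:6:1 hypothesis (Σ ratio = 16, N = 1560):
  red: 1560 × 9/16 = 877.5
  sandy: 1560 × 6/16 = 585
  white: 1560 × 1/16 = 97.5
χ² = Σ (O − E)² / E
  red: (883 − 877.5)² / 877.5 = 0.0345
  sandy: (544 − 585)² / 585 = 2.8735
  white: (133 − 97.5)² / 97.5 = 12.9256
χ² = 0.0345 + 2.8735 + 12.9256 = 15.8336 ≈ 15.834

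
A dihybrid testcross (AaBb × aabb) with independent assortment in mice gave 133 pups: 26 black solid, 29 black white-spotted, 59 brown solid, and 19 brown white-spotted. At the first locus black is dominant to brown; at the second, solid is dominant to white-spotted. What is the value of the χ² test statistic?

A dihybrid testcross with independent assortment gives a 1:1:1:1 ratio.
Total ratio parts = 4. Expected numbers out of 133:
  black solid: 133 × 1/4 = 33.25
  black white-spotted: 133 × 1/4 = 33.25
  brown solid: 133 × 1/4 = 33.25
  brown white-spotted: 133 × 1/4 = 33.25
χ² = Σ (O − E)² / E
  black solid: (26 − 33.25)² / 33.25 = 1.5808
  black white-spotted: (29 − 33.25)² / 33.25 = 0.5432
  brown solid: (59 − 33.25)² / 33.25 = 19.9417
  brown white-spotted: (19 − 33.25)² / 33.25 = 6.1071
χ² = 1.5808 + 0.5432 + 19.9417 + 6.1071 = 28.1728 ≈ 28.173

28.173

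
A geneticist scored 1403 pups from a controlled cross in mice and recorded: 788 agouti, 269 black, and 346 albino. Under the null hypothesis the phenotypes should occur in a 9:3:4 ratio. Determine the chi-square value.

The 9:3:4 ratio has 16 parts, so with N = 1403 the expected counts are:
  agouti: 1403 × 9/16 = 789.1875
  black: 1403 × 3/16 = 263.0625
  albino: 1403 × 4/16 = 350.75
χ² = Σ (O − E)² / E
  agouti: (788 − 789.1875)² / 789.1875 = 0.0018
  black: (269 − 263.0625)² / 263.0625 = 0.1340
  albino: (346 − 350.75)² / 350.75 = 0.0643
χ² = 0.0018 + 0.1340 + 0.0643 = 0.2001 ≈ 0.200

0.200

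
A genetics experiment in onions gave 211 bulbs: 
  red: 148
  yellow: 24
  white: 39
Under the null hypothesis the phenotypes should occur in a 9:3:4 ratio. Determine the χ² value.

16.945

Total ratio parts = 16. Expected numbers out of 211:
  red: 211 × 9/16 = 118.6875
  yellow: 211 × 3/16 = 39.5625
  white: 211 × 4/16 = 52.75
χ² = Σ (O − E)² / E
  red: (148 − 118.6875)² / 118.6875 = 7.2394
  yellow: (24 − 39.5625)² / 39.5625 = 6.1217
  white: (39 − 52.75)² / 52.75 = 3.5841
χ² = 7.2394 + 6.1217 + 3.5841 = 16.9452 ≈ 16.945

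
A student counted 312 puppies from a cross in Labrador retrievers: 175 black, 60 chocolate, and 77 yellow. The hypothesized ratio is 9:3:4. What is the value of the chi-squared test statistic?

0.053

Under the 9:3:4 hypothesis (Σ ratio = 16, N = 312):
  black: 312 × 9/16 = 175.5
  chocolate: 312 × 3/16 = 58.5
  yellow: 312 × 4/16 = 78
χ² = Σ (O − E)² / E
  black: (175 − 175.5)² / 175.5 = 0.0014
  chocolate: (60 − 58.5)² / 58.5 = 0.0385
  yellow: (77 − 78)² / 78 = 0.0128
χ² = 0.0014 + 0.0385 + 0.0128 = 0.0527 ≈ 0.053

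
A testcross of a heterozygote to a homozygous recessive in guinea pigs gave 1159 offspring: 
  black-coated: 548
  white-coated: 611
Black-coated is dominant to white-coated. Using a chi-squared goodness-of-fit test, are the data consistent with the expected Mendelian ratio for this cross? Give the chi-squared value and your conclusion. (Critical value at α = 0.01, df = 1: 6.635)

A testcross of a heterozygote (Aa × aa) gives a 1:1 phenotypic ratio.
Under the 1:1 hypothesis (Σ ratio = 2, N = 1159):
  black-coated: 1159 × 1/2 = 579.5
  white-coated: 1159 × 1/2 = 579.5
χ² = Σ (O − E)² / E
  black-coated: (548 − 579.5)² / 579.5 = 1.7123
  white-coated: (611 − 579.5)² / 579.5 = 1.7123
χ² = 1.7123 + 1.7123 = 3.4246 ≈ 3.425
Degrees of freedom = 2 − 1 = 1; critical value at α = 0.01 is 6.635.
Since 3.425 < 6.635, we fail to reject the null hypothesis — the data are consistent with the 1:1 ratio.

3.425; consistent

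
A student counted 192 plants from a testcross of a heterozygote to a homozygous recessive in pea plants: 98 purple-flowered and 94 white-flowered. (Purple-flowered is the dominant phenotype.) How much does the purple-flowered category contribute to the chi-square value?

0.042

A testcross of a heterozygote (Aa × aa) gives a 1:1 phenotypic ratio.
Under the 1:1 hypothesis (Σ ratio = 2, N = 192):
  purple-flowered: 192 × 1/2 = 96
  white-flowered: 192 × 1/2 = 96
Contribution of purple-flowered: (98 − 96)² / 96 = 0.0417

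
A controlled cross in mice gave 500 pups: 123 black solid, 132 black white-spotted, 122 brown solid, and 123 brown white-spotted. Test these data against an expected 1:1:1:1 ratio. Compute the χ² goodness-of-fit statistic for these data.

0.528

The 1:1:1:1 ratio has 4 parts, so with N = 500 the expected counts are:
  black solid: 500 × 1/4 = 125
  black white-spotted: 500 × 1/4 = 125
  brown solid: 500 × 1/4 = 125
  brown white-spotted: 500 × 1/4 = 125
χ² = Σ (O − E)² / E
  black solid: (123 − 125)² / 125 = 0.0320
  black white-spotted: (132 − 125)² / 125 = 0.3920
  brown solid: (122 − 125)² / 125 = 0.0720
  brown white-spotted: (123 − 125)² / 125 = 0.0320
χ² = 0.0320 + 0.3920 + 0.0720 + 0.0320 = 0.528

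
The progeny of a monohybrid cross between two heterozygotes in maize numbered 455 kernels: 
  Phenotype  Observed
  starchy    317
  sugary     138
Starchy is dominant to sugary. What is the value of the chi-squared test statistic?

6.893

For a monohybrid cross between heterozygotes with complete dominance, the expected phenotypic ratio is 3:1.
Total ratio parts = 4. Expected numbers out of 455:
  starchy: 455 × 3/4 = 341.25
  sugary: 455 × 1/4 = 113.75
χ² = Σ (O − E)² / E
  starchy: (317 − 341.25)² / 341.25 = 1.7233
  sugary: (138 − 113.75)² / 113.75 = 5.1698
χ² = 1.7233 + 5.1698 = 6.8931 ≈ 6.893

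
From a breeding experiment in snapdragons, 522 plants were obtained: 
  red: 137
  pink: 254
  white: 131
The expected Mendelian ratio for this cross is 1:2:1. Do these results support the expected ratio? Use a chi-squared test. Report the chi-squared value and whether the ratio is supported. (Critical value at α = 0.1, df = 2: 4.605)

Expected counts for N = 522 under a 1:2:1 ratio (total parts = 4):
  red: 522 × 1/4 = 130.5
  pink: 522 × 2/4 = 261
  white: 522 × 1/4 = 130.5
χ² = Σ (O − E)² / E
  red: (137 − 130.5)² / 130.5 = 0.3238
  pink: (254 − 261)² / 261 = 0.1877
  white: (131 − 130.5)² / 130.5 = 0.0019
χ² = 0.3238 + 0.1877 + 0.0019 = 0.5134 ≈ 0.513
Degrees of freedom = 3 − 1 = 2; critical value at α = 0.1 is 4.605.
Since 0.513 < 4.605, we fail to reject the null hypothesis — the data are consistent with the 1:2:1 ratio.

0.513; consistent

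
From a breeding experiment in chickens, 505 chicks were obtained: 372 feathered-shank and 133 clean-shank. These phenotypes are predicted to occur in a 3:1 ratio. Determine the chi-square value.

0.481

Total ratio parts = 4. Expected numbers out of 505:
  feathered-shank: 505 × 3/4 = 378.75
  clean-shank: 505 × 1/4 = 126.25
χ² = Σ (O − E)² / E
  feathered-shank: (372 − 378.75)² / 378.75 = 0.1203
  clean-shank: (133 − 126.25)² / 126.25 = 0.3609
χ² = 0.1203 + 0.3609 = 0.4812 ≈ 0.481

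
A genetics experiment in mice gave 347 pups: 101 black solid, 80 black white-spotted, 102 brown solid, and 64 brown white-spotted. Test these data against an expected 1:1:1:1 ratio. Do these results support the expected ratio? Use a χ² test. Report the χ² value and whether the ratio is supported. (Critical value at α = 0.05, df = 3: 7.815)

Under the 1:1:1:1 hypothesis (Σ ratio = 4, N = 347):
  black solid: 347 × 1/4 = 86.75
  black white-spotted: 347 × 1/4 = 86.75
  brown solid: 347 × 1/4 = 86.75
  brown white-spotted: 347 × 1/4 = 86.75
χ² = Σ (O − E)² / E
  black solid: (101 − 86.75)² / 86.75 = 2.3408
  black white-spotted: (80 − 86.75)² / 86.75 = 0.5252
  brown solid: (102 − 86.75)² / 86.75 = 2.6808
  brown white-spotted: (64 − 86.75)² / 86.75 = 5.9661
χ² = 2.3408 + 0.5252 + 2.6808 + 5.9661 = 11.5129 ≈ 11.513
Degrees of freedom = 4 − 1 = 3; critical value at α = 0.05 is 7.815.
Since 11.513 > 7.815, we reject the null hypothesis — the data do not fit the 1:1:1:1 ratio.

11.513; not consistent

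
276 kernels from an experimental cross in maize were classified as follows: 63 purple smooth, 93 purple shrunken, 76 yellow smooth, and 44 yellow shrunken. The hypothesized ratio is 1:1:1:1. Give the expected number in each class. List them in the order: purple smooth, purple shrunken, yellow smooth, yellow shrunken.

69, 69, 69, 69

Expected counts for N = 276 under a 1:1:1:1 ratio (total parts = 4):
  purple smooth: 276 × 1/4 = 69
  purple shrunken: 276 × 1/4 = 69
  yellow smooth: 276 × 1/4 = 69
  yellow shrunken: 276 × 1/4 = 69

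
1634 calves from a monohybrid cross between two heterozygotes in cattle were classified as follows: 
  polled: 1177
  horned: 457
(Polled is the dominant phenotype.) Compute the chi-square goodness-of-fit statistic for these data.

7.678

For a monohybrid cross between heterozygotes with complete dominance, the expected phenotypic ratio is 3:1.
The 3:1 ratio has 4 parts, so with N = 1634 the expected counts are:
  polled: 1634 × 3/4 = 1225.5
  horned: 1634 × 1/4 = 408.5
χ² = Σ (O − E)² / E
  polled: (1177 − 1225.5)² / 1225.5 = 1.9194
  horned: (457 − 408.5)² / 408.5 = 5.7583
χ² = 1.9194 + 5.7583 = 7.6777 ≈ 7.678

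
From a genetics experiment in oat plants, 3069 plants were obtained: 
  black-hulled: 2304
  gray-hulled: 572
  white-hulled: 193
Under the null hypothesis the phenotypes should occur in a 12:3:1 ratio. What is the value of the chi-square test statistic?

Total ratio parts = 16. Expected numbers out of 3069:
  black-hulled: 3069 × 12/16 = 2301.75
  gray-hulled: 3069 × 3/16 = 575.4375
  white-hulled: 3069 × 1/16 = 191.8125
χ² = Σ (O − E)² / E
  black-hulled: (2304 − 2301.75)² / 2301.75 = 0.0022
  gray-hulled: (572 − 575.4375)² / 575.4375 = 0.0205
  white-hulled: (193 − 191.8125)² / 191.8125 = 0.0074
χ² = 0.0022 + 0.0205 + 0.0074 = 0.0301 ≈ 0.030

0.030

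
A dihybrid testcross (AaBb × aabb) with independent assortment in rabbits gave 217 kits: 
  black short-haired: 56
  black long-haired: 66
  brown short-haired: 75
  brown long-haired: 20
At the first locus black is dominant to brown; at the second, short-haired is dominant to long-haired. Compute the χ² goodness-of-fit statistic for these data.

A dihybrid testcross with independent assortment gives a 1:1:1:1 ratio.
Under the 1:1:1:1 hypothesis (Σ ratio = 4, N = 217):
  black short-haired: 217 × 1/4 = 54.25
  black long-haired: 217 × 1/4 = 54.25
  brown short-haired: 217 × 1/4 = 54.25
  brown long-haired: 217 × 1/4 = 54.25
χ² = Σ (O − E)² / E
  black short-haired: (56 − 54.25)² / 54.25 = 0.0565
  black long-haired: (66 − 54.25)² / 54.25 = 2.5449
  brown short-haired: (75 − 54.25)² / 54.25 = 7.9366
  brown long-haired: (20 − 54.25)² / 54.25 = 21.6233
χ² = 0.0565 + 2.5449 + 7.9366 + 21.6233 = 32.1613 ≈ 32.161

32.161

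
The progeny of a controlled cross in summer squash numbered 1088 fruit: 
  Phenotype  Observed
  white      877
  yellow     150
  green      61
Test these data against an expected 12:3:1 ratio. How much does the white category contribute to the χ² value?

4.560

Under the 12:3:1 hypothesis (Σ ratio = 16, N = 1088):
  white: 1088 × 12/16 = 816
  yellow: 1088 × 3/16 = 204
  green: 1088 × 1/16 = 68
Contribution of white: (877 − 816)² / 816 = 4.5600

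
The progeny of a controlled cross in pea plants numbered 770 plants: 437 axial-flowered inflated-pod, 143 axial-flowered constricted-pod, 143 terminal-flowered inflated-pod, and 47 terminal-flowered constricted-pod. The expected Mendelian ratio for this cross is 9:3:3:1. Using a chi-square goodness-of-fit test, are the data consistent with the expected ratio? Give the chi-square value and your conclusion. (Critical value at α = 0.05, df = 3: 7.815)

Expected counts for N = 770 under a 9:3:3:1 ratio (total parts = 16):
  axial-flowered inflated-pod: 770 × 9/16 = 433.125
  axial-flowered constricted-pod: 770 × 3/16 = 144.375
  terminal-flowered inflated-pod: 770 × 3/16 = 144.375
  terminal-flowered constricted-pod: 770 × 1/16 = 48.125
χ² = Σ (O − E)² / E
  axial-flowered inflated-pod: (437 − 433.125)² / 433.125 = 0.0347
  axial-flowered constricted-pod: (143 − 144.375)² / 144.375 = 0.0131
  terminal-flowered inflated-pod: (143 − 144.375)² / 144.375 = 0.0131
  terminal-flowered constricted-pod: (47 − 48.125)² / 48.125 = 0.0263
χ² = 0.0347 + 0.0131 + 0.0131 + 0.0263 = 0.0872 ≈ 0.087
Degrees of freedom = 4 − 1 = 3; critical value at α = 0.05 is 7.815.
Since 0.087 < 7.815, we fail to reject the null hypothesis — the data are consistent with the 9:3:3:1 ratio.

0.087; consistent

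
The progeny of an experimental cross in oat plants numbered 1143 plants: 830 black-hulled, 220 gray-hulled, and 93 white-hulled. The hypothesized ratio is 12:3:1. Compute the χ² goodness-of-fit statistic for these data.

7.526

Under the 12:3:1 hypothesis (Σ ratio = 16, N = 1143):
  black-hulled: 1143 × 12/16 = 857.25
  gray-hulled: 1143 × 3/16 = 214.3125
  white-hulled: 1143 × 1/16 = 71.4375
χ² = Σ (O − E)² / E
  black-hulled: (830 − 857.25)² / 857.25 = 0.8662
  gray-hulled: (220 − 214.3125)² / 214.3125 = 0.1509
  white-hulled: (93 − 71.4375)² / 71.4375 = 6.5084
χ² = 0.8662 + 0.1509 + 6.5084 = 7.5255 ≈ 7.526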